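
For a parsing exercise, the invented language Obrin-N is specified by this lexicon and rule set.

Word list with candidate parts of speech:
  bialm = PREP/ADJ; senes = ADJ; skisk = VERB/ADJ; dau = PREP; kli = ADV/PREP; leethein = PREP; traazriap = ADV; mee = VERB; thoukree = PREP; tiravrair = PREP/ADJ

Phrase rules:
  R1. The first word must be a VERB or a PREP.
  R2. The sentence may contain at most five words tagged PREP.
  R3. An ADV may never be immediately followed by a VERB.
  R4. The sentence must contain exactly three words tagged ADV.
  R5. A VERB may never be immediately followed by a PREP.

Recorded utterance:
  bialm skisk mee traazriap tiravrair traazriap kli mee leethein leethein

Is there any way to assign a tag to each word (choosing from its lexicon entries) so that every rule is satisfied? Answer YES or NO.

NO

Candidates per position — 1:bialm {PREP,ADJ}; 2:skisk {VERB,ADJ}; 3:mee {VERB}; 4:traazriap {ADV}; 5:tiravrair {PREP,ADJ}; 6:traazriap {ADV}; 7:kli {ADV,PREP}; 8:mee {VERB}; 9:leethein {PREP}; 10:leethein {PREP}.
Rule 5 cannot be satisfied by any choice of tags from the lexicon.
So there is no consistent tagging.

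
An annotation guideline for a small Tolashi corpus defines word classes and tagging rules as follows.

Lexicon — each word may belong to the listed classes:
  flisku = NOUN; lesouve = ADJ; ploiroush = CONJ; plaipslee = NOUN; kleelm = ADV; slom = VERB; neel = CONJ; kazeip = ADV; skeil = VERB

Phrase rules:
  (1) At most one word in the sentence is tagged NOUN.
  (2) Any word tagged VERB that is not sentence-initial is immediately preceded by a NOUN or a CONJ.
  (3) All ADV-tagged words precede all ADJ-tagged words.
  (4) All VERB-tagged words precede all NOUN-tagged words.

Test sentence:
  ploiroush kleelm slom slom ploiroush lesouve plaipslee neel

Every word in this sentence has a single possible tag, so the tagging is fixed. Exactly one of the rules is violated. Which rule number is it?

Fixed tagging: CONJ ADV VERB VERB CONJ ADJ NOUN CONJ.
Checking each rule: R1 holds, R2 violated, R3 holds, R4 holds.
Only rule 2 fails.

2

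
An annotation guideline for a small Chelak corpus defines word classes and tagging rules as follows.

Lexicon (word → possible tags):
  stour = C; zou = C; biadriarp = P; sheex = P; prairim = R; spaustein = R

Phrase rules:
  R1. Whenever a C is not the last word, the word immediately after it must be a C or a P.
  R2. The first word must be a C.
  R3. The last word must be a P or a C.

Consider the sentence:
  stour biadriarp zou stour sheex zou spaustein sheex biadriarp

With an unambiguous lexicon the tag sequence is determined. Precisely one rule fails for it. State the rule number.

1

Fixed tagging: C P C C P C R P P.
Checking each rule: R1 fails, R2 ok, R3 ok.
Only rule 1 fails.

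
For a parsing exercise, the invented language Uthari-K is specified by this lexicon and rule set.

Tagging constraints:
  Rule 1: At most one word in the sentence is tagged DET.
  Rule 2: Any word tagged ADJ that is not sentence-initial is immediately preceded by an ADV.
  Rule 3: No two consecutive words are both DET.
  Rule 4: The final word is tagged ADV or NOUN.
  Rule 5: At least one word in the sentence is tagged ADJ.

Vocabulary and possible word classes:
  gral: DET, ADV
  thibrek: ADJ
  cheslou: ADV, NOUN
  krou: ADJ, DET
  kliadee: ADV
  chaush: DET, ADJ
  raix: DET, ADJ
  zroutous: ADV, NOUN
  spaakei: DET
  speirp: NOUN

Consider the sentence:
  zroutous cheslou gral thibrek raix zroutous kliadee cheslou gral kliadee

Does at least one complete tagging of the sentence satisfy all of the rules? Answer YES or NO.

Candidates per position — 1:zroutous {ADV,NOUN}; 2:cheslou {ADV,NOUN}; 3:gral {DET,ADV}; 4:thibrek {ADJ}; 5:raix {DET,ADJ}; 6:zroutous {ADV,NOUN}; 7:kliadee {ADV}; 8:cheslou {ADV,NOUN}; 9:gral {DET,ADV}; 10:kliadee {ADV}.
One satisfying assignment: NOUN NOUN ADV ADJ DET NOUN ADV NOUN ADV ADV.
Check: rule 1 holds; rule 2 holds; rule 3 holds; rule 4 holds; rule 5 holds.

YES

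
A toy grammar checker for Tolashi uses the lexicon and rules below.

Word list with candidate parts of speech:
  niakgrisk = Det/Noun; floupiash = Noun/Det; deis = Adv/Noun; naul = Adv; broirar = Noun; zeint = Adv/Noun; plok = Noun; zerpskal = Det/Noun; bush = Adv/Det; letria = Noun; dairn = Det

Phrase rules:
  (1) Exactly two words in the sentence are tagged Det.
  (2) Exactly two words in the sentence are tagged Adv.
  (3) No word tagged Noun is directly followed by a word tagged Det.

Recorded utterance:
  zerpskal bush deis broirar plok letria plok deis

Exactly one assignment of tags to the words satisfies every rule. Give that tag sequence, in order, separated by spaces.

Candidates per position — 1:zerpskal {Det,Noun}; 2:bush {Adv,Det}; 3:deis {Adv,Noun}; 4:broirar {Noun}; 5:plok {Noun}; 6:letria {Noun}; 7:plok {Noun}; 8:deis {Adv,Noun}.
Word 1 cannot be Noun — rule 1 would then fail for every completion. It is Det.
Word 2 cannot be Adv — rule 1 would then fail for every completion. It is Det.
Word 3 cannot be Noun — rule 2 would then fail for every completion. It is Adv.
Word 8 cannot be Noun — rule 2 would then fail for every completion. It is Adv.
The unique satisfying tagging is: Det Det Adv Noun Noun Noun Noun Adv.
Checking: rule 1 satisfied; rule 2 satisfied; rule 3 satisfied.

Det Det Adv Noun Noun Noun Noun Adv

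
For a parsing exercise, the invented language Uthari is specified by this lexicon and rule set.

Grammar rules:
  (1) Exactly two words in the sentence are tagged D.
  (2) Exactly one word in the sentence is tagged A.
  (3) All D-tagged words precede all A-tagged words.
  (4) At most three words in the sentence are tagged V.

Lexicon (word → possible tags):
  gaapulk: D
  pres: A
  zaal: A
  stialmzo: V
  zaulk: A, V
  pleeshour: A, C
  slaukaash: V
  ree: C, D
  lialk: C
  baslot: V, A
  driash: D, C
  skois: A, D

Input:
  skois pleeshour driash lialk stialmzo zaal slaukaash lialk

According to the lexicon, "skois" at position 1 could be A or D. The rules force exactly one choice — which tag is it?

D

Candidates per position — 1:skois {A,D}; 2:pleeshour {A,C}; 3:driash {D,C}; 4:lialk {C}; 5:stialmzo {V}; 6:zaal {A}; 7:slaukaash {V}; 8:lialk {C}.
If word 1 were A, no tagging could satisfy rule 1; so word 1 is D.
If word 2 were A, no tagging could satisfy rule 2; so word 2 is C.
If word 3 were C, no tagging could satisfy rule 1; so word 3 is D.
So the tagging must be: D C D C V A V C.
Rule-by-rule: rule 1 ok; rule 2 ok; rule 3 ok; rule 4 ok.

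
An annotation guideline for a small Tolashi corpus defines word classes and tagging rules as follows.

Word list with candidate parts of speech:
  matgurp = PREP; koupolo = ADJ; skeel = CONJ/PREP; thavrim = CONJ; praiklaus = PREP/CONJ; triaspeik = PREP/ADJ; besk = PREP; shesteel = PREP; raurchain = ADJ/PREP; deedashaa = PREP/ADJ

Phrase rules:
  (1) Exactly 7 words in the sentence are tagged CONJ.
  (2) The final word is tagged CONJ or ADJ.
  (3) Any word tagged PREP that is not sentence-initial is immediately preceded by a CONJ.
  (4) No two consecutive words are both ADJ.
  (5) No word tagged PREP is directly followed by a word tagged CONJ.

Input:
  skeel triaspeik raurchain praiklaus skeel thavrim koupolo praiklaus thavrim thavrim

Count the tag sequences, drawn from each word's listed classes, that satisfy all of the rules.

Candidates per position — 1:skeel {CONJ,PREP}; 2:triaspeik {PREP,ADJ}; 3:raurchain {ADJ,PREP}; 4:praiklaus {PREP,CONJ}; 5:skeel {CONJ,PREP}; 6:thavrim {CONJ}; 7:koupolo {ADJ}; 8:praiklaus {PREP,CONJ}; 9:thavrim {CONJ}; 10:thavrim {CONJ}.
There are 64 candidate sequences in total.
The sequences that satisfy every rule: CONJ PREP ADJ CONJ CONJ CONJ ADJ CONJ CONJ CONJ.
Count = 1.

1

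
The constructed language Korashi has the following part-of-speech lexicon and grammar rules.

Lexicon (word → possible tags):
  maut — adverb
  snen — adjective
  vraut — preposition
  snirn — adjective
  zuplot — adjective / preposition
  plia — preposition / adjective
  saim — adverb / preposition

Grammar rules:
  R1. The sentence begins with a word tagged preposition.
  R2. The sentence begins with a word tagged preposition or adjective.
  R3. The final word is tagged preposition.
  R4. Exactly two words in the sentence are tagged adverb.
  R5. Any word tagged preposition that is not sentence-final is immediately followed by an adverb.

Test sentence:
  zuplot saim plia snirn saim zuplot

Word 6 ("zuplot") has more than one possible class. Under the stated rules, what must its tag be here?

Candidates per position — 1:zuplot {adjective,preposition}; 2:saim {adverb,preposition}; 3:plia {preposition,adjective}; 4:snirn {adjective}; 5:saim {adverb,preposition}; 6:zuplot {adjective,preposition}.
At position 1, choosing adjective makes rule 1 impossible to satisfy; hence preposition.
At position 2, choosing preposition makes rule 4 impossible to satisfy; hence adverb.
At position 3, choosing preposition makes rule 5 impossible to satisfy; hence adjective.
At position 5, choosing preposition makes rule 4 impossible to satisfy; hence adverb.
At position 6, choosing adjective makes rule 3 impossible to satisfy; hence preposition.
So the tagging must be: preposition adverb adjective adjective adverb preposition.
Verifying each rule — rule 1 holds; rule 2 holds; rule 3 holds; rule 4 holds; rule 5 holds.

preposition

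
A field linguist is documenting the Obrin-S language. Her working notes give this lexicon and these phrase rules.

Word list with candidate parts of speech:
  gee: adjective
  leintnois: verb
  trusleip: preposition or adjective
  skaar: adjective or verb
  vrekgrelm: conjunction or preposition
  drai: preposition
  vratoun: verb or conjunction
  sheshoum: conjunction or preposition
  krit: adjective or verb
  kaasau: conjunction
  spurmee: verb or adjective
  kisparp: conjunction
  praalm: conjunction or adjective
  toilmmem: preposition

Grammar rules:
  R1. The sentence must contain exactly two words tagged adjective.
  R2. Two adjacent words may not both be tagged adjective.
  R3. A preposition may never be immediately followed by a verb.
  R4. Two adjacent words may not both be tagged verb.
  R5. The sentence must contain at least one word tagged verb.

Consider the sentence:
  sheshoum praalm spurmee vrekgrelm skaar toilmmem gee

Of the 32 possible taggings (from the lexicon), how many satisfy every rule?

Candidates per position — 1:sheshoum {conjunction,preposition}; 2:praalm {conjunction,adjective}; 3:spurmee {verb,adjective}; 4:vrekgrelm {conjunction,preposition}; 5:skaar {adjective,verb}; 6:toilmmem {preposition}; 7:gee {adjective}.
There are 32 candidate sequences in total.
Checking each against the rules leaves 8 sequences.
Count = 8.

8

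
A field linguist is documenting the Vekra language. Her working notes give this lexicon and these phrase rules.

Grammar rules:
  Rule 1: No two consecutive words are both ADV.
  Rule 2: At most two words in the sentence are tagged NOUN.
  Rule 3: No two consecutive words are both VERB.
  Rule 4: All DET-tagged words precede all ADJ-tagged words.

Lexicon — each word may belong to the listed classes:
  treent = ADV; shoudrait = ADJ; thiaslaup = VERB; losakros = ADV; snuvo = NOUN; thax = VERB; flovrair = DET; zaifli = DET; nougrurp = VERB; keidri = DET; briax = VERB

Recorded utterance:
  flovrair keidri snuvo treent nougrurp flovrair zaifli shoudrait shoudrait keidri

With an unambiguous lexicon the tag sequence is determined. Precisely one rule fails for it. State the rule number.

4

Fixed tagging: DET DET NOUN ADV VERB DET DET ADJ ADJ DET.
Checking each rule: R1 ✓, R2 ✓, R3 ✓, R4 ✗.
Only rule 4 fails.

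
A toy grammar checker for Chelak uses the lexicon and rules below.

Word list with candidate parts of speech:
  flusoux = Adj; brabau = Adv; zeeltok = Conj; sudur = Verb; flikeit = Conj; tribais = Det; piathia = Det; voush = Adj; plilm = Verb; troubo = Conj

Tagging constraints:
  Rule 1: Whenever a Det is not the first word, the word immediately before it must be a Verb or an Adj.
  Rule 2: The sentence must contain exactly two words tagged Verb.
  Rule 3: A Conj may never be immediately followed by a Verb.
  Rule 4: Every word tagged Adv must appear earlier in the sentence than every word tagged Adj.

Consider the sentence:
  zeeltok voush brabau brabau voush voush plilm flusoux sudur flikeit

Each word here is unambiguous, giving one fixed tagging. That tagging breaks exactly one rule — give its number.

Fixed tagging: Conj Adj Adv Adv Adj Adj Verb Adj Verb Conj.
Rule check: R1 holds, R2 holds, R3 holds, R4 violated.
Only rule 4 fails.

4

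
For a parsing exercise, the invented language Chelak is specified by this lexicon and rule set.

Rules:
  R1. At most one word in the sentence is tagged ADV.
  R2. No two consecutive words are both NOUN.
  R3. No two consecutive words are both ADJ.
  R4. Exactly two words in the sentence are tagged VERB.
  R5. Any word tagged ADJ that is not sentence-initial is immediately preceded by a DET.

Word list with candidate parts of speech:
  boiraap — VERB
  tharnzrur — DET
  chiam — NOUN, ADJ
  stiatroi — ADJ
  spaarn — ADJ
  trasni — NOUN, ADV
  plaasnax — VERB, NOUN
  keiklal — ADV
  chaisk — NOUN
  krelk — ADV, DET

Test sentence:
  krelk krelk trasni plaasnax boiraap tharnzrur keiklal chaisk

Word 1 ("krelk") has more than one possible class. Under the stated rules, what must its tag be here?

Candidates per position — 1:krelk {ADV,DET}; 2:krelk {ADV,DET}; 3:trasni {NOUN,ADV}; 4:plaasnax {VERB,NOUN}; 5:boiraap {VERB}; 6:tharnzrur {DET}; 7:keiklal {ADV}; 8:chaisk {NOUN}.
At position 1, choosing ADV makes rule 1 impossible to satisfy; hence DET.
At position 2, choosing ADV makes rule 1 impossible to satisfy; hence DET.
At position 3, choosing ADV makes rule 1 impossible to satisfy; hence NOUN.
At position 4, choosing NOUN makes rule 2 impossible to satisfy; hence VERB.
The only consistent sequence is: DET DET NOUN VERB VERB DET ADV NOUN.
Rule-by-rule: rule 1 ✓; rule 2 ✓; rule 3 ✓; rule 4 ✓; rule 5 ✓.

DET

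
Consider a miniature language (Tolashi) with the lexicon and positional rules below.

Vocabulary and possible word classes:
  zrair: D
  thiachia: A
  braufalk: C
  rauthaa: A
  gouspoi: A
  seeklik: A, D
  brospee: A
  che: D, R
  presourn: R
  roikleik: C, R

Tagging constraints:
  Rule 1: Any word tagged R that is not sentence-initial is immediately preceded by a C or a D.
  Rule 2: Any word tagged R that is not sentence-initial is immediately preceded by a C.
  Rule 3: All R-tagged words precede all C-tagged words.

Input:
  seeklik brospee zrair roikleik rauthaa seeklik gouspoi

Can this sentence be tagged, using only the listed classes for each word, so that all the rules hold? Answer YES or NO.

YES

Candidates per position — 1:seeklik {A,D}; 2:brospee {A}; 3:zrair {D}; 4:roikleik {C,R}; 5:rauthaa {A}; 6:seeklik {A,D}; 7:gouspoi {A}.
One satisfying assignment: A A D C A D A.
Rule-by-rule: rule 1 satisfied; rule 2 satisfied; rule 3 satisfied.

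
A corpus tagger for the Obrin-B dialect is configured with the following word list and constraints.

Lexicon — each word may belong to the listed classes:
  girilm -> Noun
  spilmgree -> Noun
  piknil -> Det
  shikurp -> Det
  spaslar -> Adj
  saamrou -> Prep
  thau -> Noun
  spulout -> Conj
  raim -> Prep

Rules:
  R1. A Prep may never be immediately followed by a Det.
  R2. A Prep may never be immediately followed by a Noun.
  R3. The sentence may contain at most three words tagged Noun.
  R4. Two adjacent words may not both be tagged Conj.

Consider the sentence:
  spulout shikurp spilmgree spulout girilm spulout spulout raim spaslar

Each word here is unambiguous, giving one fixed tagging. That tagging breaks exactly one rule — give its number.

Fixed tagging: Conj Det Noun Conj Noun Conj Conj Prep Adj.
Applying the rules: R1 ok, R2 ok, R3 ok, R4 fails.
Only rule 4 fails.

4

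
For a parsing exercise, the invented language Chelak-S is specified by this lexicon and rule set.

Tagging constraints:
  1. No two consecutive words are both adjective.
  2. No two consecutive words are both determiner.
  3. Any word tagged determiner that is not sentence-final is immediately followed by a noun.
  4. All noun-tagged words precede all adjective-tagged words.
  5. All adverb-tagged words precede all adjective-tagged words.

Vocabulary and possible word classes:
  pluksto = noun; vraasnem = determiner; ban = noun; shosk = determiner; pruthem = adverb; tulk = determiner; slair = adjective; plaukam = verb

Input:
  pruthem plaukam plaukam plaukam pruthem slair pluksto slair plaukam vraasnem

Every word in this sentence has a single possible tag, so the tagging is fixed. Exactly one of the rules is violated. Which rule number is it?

4

Fixed tagging: adverb verb verb verb adverb adjective noun adjective verb determiner.
Applying the rules: R1 ok, R2 ok, R3 ok, R4 fails, R5 ok.
Only rule 4 fails.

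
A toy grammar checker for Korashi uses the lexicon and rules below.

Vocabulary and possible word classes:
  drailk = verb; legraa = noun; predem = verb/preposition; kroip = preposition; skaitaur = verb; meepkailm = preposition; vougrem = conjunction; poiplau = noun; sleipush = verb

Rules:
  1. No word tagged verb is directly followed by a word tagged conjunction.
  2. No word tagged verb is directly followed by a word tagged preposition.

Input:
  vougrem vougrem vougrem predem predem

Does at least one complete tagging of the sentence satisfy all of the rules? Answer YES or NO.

YES

Candidates per position — 1:vougrem {conjunction}; 2:vougrem {conjunction}; 3:vougrem {conjunction}; 4:predem {verb,preposition}; 5:predem {verb,preposition}.
One satisfying assignment: conjunction conjunction conjunction preposition verb.
Verifying each rule — rule 1 holds; rule 2 holds.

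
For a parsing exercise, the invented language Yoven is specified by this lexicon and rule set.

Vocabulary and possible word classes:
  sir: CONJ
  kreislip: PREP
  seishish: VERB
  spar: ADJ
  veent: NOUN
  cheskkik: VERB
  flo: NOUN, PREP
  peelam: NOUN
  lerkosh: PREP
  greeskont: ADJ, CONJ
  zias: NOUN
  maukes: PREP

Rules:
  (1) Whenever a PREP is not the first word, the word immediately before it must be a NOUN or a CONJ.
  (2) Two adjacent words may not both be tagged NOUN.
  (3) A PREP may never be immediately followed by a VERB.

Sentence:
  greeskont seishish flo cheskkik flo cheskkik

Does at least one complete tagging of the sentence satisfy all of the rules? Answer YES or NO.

Candidates per position — 1:greeskont {ADJ,CONJ}; 2:seishish {VERB}; 3:flo {NOUN,PREP}; 4:cheskkik {VERB}; 5:flo {NOUN,PREP}; 6:cheskkik {VERB}.
One satisfying assignment: ADJ VERB NOUN VERB NOUN VERB.
Rule-by-rule: rule 1 satisfied; rule 2 satisfied; rule 3 satisfied.

YES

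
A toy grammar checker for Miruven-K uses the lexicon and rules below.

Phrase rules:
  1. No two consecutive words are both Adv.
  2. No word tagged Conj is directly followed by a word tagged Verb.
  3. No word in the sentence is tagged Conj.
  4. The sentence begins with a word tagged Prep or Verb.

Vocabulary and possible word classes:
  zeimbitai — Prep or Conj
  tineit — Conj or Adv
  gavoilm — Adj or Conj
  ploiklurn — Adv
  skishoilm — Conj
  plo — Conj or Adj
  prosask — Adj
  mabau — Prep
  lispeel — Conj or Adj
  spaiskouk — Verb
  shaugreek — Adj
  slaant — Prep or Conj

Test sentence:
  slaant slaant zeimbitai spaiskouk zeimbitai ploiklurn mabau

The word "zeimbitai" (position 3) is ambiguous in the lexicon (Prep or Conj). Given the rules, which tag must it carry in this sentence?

Prep

Candidates per position — 1:slaant {Prep,Conj}; 2:slaant {Prep,Conj}; 3:zeimbitai {Prep,Conj}; 4:spaiskouk {Verb}; 5:zeimbitai {Prep,Conj}; 6:ploiklurn {Adv}; 7:mabau {Prep}.
Position 1: tagging it Conj would leave rule 3 unsatisfiable, so it must be Prep.
Position 2: tagging it Conj would leave rule 3 unsatisfiable, so it must be Prep.
Position 3: tagging it Conj would leave rule 2 unsatisfiable, so it must be Prep.
Position 5: tagging it Conj would leave rule 3 unsatisfiable, so it must be Prep.
So the tagging must be: Prep Prep Prep Verb Prep Adv Prep.
Checking: rule 1 ok; rule 2 ok; rule 3 ok; rule 4 ok.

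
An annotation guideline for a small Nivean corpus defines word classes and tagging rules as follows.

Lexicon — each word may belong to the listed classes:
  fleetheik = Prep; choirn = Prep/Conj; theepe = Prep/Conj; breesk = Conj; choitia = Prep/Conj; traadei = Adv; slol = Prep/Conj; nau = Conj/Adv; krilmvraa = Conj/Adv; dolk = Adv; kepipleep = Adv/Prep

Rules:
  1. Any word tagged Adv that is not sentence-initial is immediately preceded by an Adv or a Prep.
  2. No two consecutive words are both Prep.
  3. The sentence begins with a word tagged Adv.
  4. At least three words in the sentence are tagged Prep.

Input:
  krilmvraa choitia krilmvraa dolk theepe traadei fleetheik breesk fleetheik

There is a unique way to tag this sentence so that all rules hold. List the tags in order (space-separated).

Candidates per position — 1:krilmvraa {Conj,Adv}; 2:choitia {Prep,Conj}; 3:krilmvraa {Conj,Adv}; 4:dolk {Adv}; 5:theepe {Prep,Conj}; 6:traadei {Adv}; 7:fleetheik {Prep}; 8:breesk {Conj}; 9:fleetheik {Prep}.
Position 1: Conj is ruled out by rule 3; that leaves Adv.
Position 2: Conj is ruled out by rule 1; that leaves Prep.
Position 3: Conj is ruled out by rule 1; that leaves Adv.
Position 5: Conj is ruled out by rule 1; that leaves Prep.
The only consistent sequence is: Adv Prep Adv Adv Prep Adv Prep Conj Prep.
Rule-by-rule: rule 1 satisfied; rule 2 satisfied; rule 3 satisfied; rule 4 satisfied.

Adv Prep Adv Adv Prep Adv Prep Conj Prep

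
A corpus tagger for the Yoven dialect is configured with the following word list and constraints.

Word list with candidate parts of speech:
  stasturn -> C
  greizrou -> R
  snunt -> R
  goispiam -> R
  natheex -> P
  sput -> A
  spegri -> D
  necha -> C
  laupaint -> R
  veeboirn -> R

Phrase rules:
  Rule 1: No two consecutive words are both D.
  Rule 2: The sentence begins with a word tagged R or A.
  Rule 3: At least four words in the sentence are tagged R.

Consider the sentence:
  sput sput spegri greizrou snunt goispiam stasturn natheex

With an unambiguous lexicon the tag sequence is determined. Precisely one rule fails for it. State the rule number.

3

Fixed tagging: A A D R R R C P.
Checking each rule: R1 ok, R2 ok, R3 fails.
Only rule 3 fails.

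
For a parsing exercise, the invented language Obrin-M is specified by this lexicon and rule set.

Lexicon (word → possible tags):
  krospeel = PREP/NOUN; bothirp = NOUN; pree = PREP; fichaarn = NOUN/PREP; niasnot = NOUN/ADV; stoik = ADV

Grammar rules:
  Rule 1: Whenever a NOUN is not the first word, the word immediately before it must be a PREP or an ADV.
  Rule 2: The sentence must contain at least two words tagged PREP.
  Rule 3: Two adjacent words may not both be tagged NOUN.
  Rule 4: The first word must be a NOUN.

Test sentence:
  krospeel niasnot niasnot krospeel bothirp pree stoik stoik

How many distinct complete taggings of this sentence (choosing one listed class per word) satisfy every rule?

2

Candidates per position — 1:krospeel {PREP,NOUN}; 2:niasnot {NOUN,ADV}; 3:niasnot {NOUN,ADV}; 4:krospeel {PREP,NOUN}; 5:bothirp {NOUN}; 6:pree {PREP}; 7:stoik {ADV}; 8:stoik {ADV}.
There are 16 candidate sequences in total.
The sequences that satisfy every rule: NOUN ADV NOUN PREP NOUN PREP ADV ADV; NOUN ADV ADV PREP NOUN PREP ADV ADV.
Count = 2.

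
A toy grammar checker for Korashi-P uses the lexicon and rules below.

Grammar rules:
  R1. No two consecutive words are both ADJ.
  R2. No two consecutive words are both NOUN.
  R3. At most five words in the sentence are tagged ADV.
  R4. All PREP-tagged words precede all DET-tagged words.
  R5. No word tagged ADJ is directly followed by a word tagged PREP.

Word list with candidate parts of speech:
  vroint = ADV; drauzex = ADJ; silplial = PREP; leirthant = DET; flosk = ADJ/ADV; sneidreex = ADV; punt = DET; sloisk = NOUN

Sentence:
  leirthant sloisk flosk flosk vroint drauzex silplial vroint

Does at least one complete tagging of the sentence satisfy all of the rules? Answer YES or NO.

Candidates per position — 1:leirthant {DET}; 2:sloisk {NOUN}; 3:flosk {ADJ,ADV}; 4:flosk {ADJ,ADV}; 5:vroint {ADV}; 6:drauzex {ADJ}; 7:silplial {PREP}; 8:vroint {ADV}.
Rule 4 cannot be satisfied by any choice of tags from the lexicon.
So there is no consistent tagging.

NO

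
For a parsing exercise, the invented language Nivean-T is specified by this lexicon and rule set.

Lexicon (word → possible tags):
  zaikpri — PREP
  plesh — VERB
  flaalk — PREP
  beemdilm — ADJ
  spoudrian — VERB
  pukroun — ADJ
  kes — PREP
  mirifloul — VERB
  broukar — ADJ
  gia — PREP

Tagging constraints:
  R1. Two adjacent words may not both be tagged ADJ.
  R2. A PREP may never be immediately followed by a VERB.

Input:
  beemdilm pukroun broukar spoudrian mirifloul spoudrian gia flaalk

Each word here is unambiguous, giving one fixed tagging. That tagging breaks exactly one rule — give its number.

Fixed tagging: ADJ ADJ ADJ VERB VERB VERB PREP PREP.
Rule check: R1 ✗, R2 ✓.
Only rule 1 fails.

1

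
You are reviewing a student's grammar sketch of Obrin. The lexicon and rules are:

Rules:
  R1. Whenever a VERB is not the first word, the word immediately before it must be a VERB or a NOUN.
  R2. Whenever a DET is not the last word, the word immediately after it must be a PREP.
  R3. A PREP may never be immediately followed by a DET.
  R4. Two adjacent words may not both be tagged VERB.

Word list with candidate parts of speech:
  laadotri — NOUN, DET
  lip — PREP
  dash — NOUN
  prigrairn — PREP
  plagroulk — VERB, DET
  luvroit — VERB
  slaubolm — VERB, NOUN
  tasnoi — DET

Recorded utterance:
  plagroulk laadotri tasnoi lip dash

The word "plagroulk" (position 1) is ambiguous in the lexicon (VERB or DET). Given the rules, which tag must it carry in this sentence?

VERB

Candidates per position — 1:plagroulk {VERB,DET}; 2:laadotri {NOUN,DET}; 3:tasnoi {DET}; 4:lip {PREP}; 5:dash {NOUN}.
If word 1 were DET, no tagging could satisfy rule 2; so word 1 is VERB.
If word 2 were DET, no tagging could satisfy rule 2; so word 2 is NOUN.
So the tagging must be: VERB NOUN DET PREP NOUN.
Check: rule 1 ✓; rule 2 ✓; rule 3 ✓; rule 4 ✓.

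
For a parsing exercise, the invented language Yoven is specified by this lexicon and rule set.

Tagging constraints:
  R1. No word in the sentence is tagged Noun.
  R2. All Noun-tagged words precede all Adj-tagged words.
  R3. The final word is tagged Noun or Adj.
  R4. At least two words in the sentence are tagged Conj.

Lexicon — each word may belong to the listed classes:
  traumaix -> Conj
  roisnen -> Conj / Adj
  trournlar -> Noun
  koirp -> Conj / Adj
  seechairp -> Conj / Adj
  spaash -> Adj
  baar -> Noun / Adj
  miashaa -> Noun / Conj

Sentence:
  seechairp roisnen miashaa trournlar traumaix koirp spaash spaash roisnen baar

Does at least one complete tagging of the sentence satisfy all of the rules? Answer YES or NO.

Candidates per position — 1:seechairp {Conj,Adj}; 2:roisnen {Conj,Adj}; 3:miashaa {Noun,Conj}; 4:trournlar {Noun}; 5:traumaix {Conj}; 6:koirp {Conj,Adj}; 7:spaash {Adj}; 8:spaash {Adj}; 9:roisnen {Conj,Adj}; 10:baar {Noun,Adj}.
Rule 1 cannot be satisfied by any choice of tags from the lexicon.
So there is no consistent tagging.

NO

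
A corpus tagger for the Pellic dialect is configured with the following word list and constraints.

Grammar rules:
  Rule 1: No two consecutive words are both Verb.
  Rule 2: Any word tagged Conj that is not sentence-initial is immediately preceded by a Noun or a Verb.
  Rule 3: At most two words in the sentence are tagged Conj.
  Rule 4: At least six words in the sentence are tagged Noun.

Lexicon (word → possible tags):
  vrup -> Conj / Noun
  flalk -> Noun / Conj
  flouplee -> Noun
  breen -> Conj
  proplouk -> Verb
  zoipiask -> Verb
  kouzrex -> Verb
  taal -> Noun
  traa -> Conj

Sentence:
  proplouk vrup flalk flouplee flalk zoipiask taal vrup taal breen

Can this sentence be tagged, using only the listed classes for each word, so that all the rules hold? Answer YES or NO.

Candidates per position — 1:proplouk {Verb}; 2:vrup {Conj,Noun}; 3:flalk {Noun,Conj}; 4:flouplee {Noun}; 5:flalk {Noun,Conj}; 6:zoipiask {Verb}; 7:taal {Noun}; 8:vrup {Conj,Noun}; 9:taal {Noun}; 10:breen {Conj}.
One satisfying assignment: Verb Noun Noun Noun Noun Verb Noun Conj Noun Conj.
Checking: rule 1 ok; rule 2 ok; rule 3 ok; rule 4 ok.

YES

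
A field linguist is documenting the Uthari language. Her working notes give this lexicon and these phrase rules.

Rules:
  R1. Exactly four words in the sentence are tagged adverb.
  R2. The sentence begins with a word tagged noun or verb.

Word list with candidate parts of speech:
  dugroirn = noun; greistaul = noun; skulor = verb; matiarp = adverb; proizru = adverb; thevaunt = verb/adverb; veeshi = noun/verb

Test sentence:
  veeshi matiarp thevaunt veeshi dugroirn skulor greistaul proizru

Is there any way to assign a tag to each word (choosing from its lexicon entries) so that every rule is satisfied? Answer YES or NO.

NO

Candidates per position — 1:veeshi {noun,verb}; 2:matiarp {adverb}; 3:thevaunt {verb,adverb}; 4:veeshi {noun,verb}; 5:dugroirn {noun}; 6:skulor {verb}; 7:greistaul {noun}; 8:proizru {adverb}.
Rule 1 cannot be satisfied by any choice of tags from the lexicon.
So there is no consistent tagging.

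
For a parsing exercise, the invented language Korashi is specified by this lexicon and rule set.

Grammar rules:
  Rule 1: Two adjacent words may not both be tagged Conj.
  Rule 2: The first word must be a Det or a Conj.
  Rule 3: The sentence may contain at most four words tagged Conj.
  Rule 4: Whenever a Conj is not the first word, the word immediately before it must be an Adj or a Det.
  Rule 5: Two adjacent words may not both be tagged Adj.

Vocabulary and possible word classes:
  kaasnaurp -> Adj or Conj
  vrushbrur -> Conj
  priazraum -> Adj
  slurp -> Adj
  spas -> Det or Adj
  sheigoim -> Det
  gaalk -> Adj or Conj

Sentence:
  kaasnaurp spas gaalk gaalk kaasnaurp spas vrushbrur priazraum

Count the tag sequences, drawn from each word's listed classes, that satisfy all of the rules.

5

Candidates per position — 1:kaasnaurp {Adj,Conj}; 2:spas {Det,Adj}; 3:gaalk {Adj,Conj}; 4:gaalk {Adj,Conj}; 5:kaasnaurp {Adj,Conj}; 6:spas {Det,Adj}; 7:vrushbrur {Conj}; 8:priazraum {Adj}.
There are 64 candidate sequences in total.
The sequences that satisfy every rule: Conj Det Adj Conj Adj Det Conj Adj; Conj Det Conj Adj Conj Det Conj Adj; Conj Det Conj Adj Conj Adj Conj Adj; Conj Adj Conj Adj Conj Det Conj Adj; Conj Adj Conj Adj Conj Adj Conj Adj.
Count = 5.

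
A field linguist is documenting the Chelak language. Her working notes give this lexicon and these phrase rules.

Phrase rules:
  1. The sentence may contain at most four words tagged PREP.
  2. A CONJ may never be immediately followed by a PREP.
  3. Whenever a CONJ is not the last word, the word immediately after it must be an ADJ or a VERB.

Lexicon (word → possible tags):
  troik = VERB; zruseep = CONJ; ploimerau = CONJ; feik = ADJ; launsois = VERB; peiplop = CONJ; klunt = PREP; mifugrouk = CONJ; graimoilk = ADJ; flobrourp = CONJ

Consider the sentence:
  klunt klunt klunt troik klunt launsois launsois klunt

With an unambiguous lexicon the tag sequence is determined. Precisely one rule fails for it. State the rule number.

1

Fixed tagging: PREP PREP PREP VERB PREP VERB VERB PREP.
Applying the rules: R1 violated, R2 holds, R3 holds.
Only rule 1 fails.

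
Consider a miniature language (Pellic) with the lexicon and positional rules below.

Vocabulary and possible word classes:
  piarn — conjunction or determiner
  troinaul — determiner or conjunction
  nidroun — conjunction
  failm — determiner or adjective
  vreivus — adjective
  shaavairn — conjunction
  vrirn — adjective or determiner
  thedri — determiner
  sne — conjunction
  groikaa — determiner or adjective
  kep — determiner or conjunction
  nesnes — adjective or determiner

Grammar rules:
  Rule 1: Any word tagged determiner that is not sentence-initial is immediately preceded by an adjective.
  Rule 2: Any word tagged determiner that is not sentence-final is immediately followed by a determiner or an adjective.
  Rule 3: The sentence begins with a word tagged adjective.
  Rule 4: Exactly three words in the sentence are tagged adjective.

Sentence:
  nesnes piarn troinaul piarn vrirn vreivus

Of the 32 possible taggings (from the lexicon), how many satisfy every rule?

Candidates per position — 1:nesnes {adjective,determiner}; 2:piarn {conjunction,determiner}; 3:troinaul {determiner,conjunction}; 4:piarn {conjunction,determiner}; 5:vrirn {adjective,determiner}; 6:vreivus {adjective}.
There are 32 candidate sequences in total.
The sequences that satisfy every rule: adjective conjunction conjunction conjunction adjective adjective.
Count = 1.

1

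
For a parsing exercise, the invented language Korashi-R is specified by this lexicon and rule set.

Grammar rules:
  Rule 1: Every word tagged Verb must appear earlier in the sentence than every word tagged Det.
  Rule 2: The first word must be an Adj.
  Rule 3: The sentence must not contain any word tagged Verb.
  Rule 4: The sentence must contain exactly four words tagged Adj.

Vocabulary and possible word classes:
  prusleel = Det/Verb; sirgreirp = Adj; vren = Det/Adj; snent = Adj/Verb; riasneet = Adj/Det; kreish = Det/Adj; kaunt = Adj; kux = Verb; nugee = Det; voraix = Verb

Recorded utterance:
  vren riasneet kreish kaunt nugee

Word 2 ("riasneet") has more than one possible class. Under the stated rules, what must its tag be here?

Candidates per position — 1:vren {Det,Adj}; 2:riasneet {Adj,Det}; 3:kreish {Det,Adj}; 4:kaunt {Adj}; 5:nugee {Det}.
Position 1: tagging it Det would leave rule 2 unsatisfiable, so it must be Adj.
Position 2: tagging it Det would leave rule 4 unsatisfiable, so it must be Adj.
Position 3: tagging it Det would leave rule 4 unsatisfiable, so it must be Adj.
That leaves exactly one tagging: Adj Adj Adj Adj Det.
Check: rule 1 ✓; rule 2 ✓; rule 3 ✓; rule 4 ✓.

Adj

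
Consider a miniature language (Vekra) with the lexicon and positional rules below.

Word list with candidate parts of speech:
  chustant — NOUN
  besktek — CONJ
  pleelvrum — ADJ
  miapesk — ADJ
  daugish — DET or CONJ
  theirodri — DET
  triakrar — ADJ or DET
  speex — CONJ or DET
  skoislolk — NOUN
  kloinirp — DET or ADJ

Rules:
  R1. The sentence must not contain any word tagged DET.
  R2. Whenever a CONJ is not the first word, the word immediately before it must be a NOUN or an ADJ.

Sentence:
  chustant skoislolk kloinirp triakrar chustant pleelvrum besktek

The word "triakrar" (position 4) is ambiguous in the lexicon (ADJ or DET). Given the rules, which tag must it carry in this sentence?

ADJ

Candidates per position — 1:chustant {NOUN}; 2:skoislolk {NOUN}; 3:kloinirp {DET,ADJ}; 4:triakrar {ADJ,DET}; 5:chustant {NOUN}; 6:pleelvrum {ADJ}; 7:besktek {CONJ}.
Position 3: DET is ruled out by rule 1; that leaves ADJ.
Position 4: DET is ruled out by rule 1; that leaves ADJ.
That leaves exactly one tagging: NOUN NOUN ADJ ADJ NOUN ADJ CONJ.
Verifying each rule — rule 1 satisfied; rule 2 satisfied.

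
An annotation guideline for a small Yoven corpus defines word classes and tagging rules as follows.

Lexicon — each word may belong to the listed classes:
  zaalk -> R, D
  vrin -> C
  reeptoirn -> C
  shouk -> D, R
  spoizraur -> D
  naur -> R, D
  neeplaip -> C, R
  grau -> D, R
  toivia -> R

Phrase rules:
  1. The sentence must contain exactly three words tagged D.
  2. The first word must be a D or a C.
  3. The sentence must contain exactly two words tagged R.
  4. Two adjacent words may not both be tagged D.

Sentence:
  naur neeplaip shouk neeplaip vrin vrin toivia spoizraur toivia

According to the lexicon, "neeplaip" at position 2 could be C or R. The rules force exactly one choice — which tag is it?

C

Candidates per position — 1:naur {R,D}; 2:neeplaip {C,R}; 3:shouk {D,R}; 4:neeplaip {C,R}; 5:vrin {C}; 6:vrin {C}; 7:toivia {R}; 8:spoizraur {D}; 9:toivia {R}.
If word 1 were R, no tagging could satisfy rule 1; so word 1 is D.
If word 2 were R, no tagging could satisfy rule 3; so word 2 is C.
If word 3 were R, no tagging could satisfy rule 1; so word 3 is D.
If word 4 were R, no tagging could satisfy rule 3; so word 4 is C.
That leaves exactly one tagging: D C D C C C R D R.
Rule-by-rule: rule 1 holds; rule 2 holds; rule 3 holds; rule 4 holds.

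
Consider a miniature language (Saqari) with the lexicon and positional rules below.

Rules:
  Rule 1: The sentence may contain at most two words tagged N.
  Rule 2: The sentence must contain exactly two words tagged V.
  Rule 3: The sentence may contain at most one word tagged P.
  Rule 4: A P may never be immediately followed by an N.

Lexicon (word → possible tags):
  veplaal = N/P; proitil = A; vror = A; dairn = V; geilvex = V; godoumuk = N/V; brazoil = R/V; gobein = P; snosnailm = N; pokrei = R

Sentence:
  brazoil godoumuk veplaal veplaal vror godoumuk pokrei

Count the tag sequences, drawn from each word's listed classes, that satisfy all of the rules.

4

Candidates per position — 1:brazoil {R,V}; 2:godoumuk {N,V}; 3:veplaal {N,P}; 4:veplaal {N,P}; 5:vror {A}; 6:godoumuk {N,V}; 7:pokrei {R}.
There are 32 candidate sequences in total.
The sequences that satisfy every rule: R V N N A V R; R V N P A V R; V N N P A V R; V V N P A N R.
Count = 4.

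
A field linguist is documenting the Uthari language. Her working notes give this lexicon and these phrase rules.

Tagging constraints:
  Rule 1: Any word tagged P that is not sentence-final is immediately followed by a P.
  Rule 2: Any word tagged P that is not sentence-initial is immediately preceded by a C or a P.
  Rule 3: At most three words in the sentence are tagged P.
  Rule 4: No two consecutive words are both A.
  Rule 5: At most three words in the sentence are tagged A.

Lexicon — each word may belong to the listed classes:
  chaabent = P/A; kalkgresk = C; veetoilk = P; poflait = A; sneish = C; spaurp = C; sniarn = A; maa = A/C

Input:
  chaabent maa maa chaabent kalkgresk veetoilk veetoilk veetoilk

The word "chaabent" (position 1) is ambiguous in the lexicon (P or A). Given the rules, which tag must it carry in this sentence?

Candidates per position — 1:chaabent {P,A}; 2:maa {A,C}; 3:maa {A,C}; 4:chaabent {P,A}; 5:kalkgresk {C}; 6:veetoilk {P}; 7:veetoilk {P}; 8:veetoilk {P}.
Word 1 cannot be P — rule 1 would then fail for every completion. It is A.
Word 2 cannot be A — rule 4 would then fail for every completion. It is C.
Word 4 cannot be P — rule 1 would then fail for every completion. It is A.
Word 3 cannot be A — rule 4 would then fail for every completion. It is C.
So the tagging must be: A C C A C P P P.
Checking: rule 1 ok; rule 2 ok; rule 3 ok; rule 4 ok; rule 5 ok.

A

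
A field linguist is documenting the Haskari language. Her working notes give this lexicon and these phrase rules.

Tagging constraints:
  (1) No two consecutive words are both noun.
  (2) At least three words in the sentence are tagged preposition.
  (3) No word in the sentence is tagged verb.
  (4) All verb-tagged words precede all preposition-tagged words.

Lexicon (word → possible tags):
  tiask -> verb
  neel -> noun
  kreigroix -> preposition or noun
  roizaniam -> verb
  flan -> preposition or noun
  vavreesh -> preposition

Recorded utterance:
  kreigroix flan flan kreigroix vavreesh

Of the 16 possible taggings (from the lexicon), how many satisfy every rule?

Candidates per position — 1:kreigroix {preposition,noun}; 2:flan {preposition,noun}; 3:flan {preposition,noun}; 4:kreigroix {preposition,noun}; 5:vavreesh {preposition}.
There are 16 candidate sequences in total.
Checking each against the rules leaves 8 sequences.
Count = 8.

8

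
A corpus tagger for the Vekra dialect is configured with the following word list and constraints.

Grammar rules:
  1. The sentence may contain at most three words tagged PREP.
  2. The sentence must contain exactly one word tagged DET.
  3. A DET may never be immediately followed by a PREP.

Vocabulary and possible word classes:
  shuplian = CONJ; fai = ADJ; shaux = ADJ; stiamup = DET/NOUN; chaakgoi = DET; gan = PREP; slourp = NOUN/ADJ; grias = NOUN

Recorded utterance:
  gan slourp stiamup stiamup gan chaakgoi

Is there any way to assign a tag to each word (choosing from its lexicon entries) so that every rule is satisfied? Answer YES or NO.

YES

Candidates per position — 1:gan {PREP}; 2:slourp {NOUN,ADJ}; 3:stiamup {DET,NOUN}; 4:stiamup {DET,NOUN}; 5:gan {PREP}; 6:chaakgoi {DET}.
One satisfying assignment: PREP NOUN NOUN NOUN PREP DET.
Verifying each rule — rule 1 ok; rule 2 ok; rule 3 ok.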